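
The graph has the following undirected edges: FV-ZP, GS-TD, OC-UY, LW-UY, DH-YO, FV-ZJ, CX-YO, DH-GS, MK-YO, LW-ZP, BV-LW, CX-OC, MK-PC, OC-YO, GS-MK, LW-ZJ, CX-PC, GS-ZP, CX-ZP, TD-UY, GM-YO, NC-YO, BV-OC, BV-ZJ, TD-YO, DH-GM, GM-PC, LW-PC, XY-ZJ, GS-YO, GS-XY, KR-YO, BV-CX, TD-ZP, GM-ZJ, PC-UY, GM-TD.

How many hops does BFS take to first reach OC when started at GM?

Level 0: GM
Level 1: DH, PC, TD, YO, ZJ
Level 2: BV, CX, FV, GS, KR, LW, MK, NC, OC, UY, XY, ZP
OC first appears at level 2.

2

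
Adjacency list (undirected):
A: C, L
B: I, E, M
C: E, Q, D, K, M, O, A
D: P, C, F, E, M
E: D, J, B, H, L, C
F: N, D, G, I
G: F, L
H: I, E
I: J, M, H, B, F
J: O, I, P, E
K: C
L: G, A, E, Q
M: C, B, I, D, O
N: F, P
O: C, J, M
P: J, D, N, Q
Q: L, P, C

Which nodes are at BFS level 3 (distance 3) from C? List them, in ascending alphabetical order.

Level 0: C
Level 1: A, D, E, K, M, O, Q
Level 2: B, F, H, I, J, L, P
Level 3: G, N

G, N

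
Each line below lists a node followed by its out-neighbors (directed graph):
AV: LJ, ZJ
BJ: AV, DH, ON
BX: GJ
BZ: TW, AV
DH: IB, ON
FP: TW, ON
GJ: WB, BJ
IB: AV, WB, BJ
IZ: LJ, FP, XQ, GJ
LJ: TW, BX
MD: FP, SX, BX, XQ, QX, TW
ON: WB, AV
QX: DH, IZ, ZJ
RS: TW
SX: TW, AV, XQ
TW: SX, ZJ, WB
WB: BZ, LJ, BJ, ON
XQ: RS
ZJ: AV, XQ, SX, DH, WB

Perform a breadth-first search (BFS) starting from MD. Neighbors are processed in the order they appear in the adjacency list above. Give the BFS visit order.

Visit MD; enqueue FP, SX, BX, XQ, QX, TW → queue [FP, SX, BX, XQ, QX, TW]
Visit FP; enqueue ON → queue [SX, BX, XQ, QX, TW, ON]
Visit SX; enqueue AV → queue [BX, XQ, QX, TW, ON, AV]
Visit BX; enqueue GJ → queue [XQ, QX, TW, ON, AV, GJ]
Visit XQ; enqueue RS → queue [QX, TW, ON, AV, GJ, RS]
Visit QX; enqueue DH, IZ, ZJ → queue [TW, ON, AV, GJ, RS, DH, IZ, ZJ]
Visit TW; enqueue WB → queue [ON, AV, GJ, RS, DH, IZ, ZJ, WB]
Visit ON → queue [AV, GJ, RS, DH, IZ, ZJ, WB]
Visit AV; enqueue LJ → queue [GJ, RS, DH, IZ, ZJ, WB, LJ]
Visit GJ; enqueue BJ → queue [RS, DH, IZ, ZJ, WB, LJ, BJ]
Visit RS → queue [DH, IZ, ZJ, WB, LJ, BJ]
Visit DH; enqueue IB → queue [IZ, ZJ, WB, LJ, BJ, IB]
Visit IZ → queue [ZJ, WB, LJ, BJ, IB]
Visit ZJ → queue [WB, LJ, BJ, IB]
Visit WB; enqueue BZ → queue [LJ, BJ, IB, BZ]
Visit LJ → queue [BJ, IB, BZ]
Visit BJ → queue [IB, BZ]
Visit IB → queue [BZ]
Visit BZ → queue []

MD, FP, SX, BX, XQ, QX, TW, ON, AV, GJ, RS, DH, IZ, ZJ, WB, LJ, BJ, IB, BZ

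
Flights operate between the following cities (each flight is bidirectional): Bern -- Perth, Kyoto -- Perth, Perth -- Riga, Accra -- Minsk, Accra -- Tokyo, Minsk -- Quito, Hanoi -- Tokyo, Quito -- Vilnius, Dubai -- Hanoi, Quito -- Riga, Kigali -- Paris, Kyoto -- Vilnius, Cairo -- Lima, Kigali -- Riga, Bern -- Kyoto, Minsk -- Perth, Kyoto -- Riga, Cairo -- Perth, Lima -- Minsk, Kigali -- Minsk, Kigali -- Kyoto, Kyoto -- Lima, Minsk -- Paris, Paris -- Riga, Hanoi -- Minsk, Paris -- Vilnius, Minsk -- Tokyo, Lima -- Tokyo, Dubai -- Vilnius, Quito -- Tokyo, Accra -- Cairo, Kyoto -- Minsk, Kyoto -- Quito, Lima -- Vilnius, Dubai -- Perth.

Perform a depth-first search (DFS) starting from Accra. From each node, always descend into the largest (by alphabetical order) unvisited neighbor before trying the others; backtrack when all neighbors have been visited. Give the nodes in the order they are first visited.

Visit Accra
Accra → Tokyo
Tokyo → Quito
Quito → Vilnius
Vilnius → Paris
Paris → Riga
Riga → Perth
Perth → Minsk
Minsk → Lima
Lima → Kyoto
Kyoto → Kigali
Kyoto → Bern
Lima → Cairo
Minsk → Hanoi
Hanoi → Dubai

Accra, Tokyo, Quito, Vilnius, Paris, Riga, Perth, Minsk, Lima, Kyoto, Kigali, Bern, Cairo, Hanoi, Dubai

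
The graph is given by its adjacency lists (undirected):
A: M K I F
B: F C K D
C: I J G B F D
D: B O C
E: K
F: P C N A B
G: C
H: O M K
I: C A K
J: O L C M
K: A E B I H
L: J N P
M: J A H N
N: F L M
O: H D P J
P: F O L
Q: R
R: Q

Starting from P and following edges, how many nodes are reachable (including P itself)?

16

BFS from P visits: P, F, L, O, A, B, C, N, J, D, H, I, K, M, G, E
Reachable nodes: 16 of 18 total.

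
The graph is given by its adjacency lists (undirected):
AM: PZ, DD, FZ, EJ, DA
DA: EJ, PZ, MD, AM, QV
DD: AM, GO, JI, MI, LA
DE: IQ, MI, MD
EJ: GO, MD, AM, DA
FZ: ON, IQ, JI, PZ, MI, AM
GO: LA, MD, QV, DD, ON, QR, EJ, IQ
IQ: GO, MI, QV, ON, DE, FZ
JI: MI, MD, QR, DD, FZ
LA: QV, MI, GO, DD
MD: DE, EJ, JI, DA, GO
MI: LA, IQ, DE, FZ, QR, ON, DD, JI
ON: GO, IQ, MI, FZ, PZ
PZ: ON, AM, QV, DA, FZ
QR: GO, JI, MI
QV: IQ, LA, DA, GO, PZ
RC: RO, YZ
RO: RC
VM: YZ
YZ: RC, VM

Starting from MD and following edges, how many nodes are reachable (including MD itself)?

BFS from MD visits: MD, DA, DE, EJ, GO, JI, AM, PZ, QV, IQ, MI, DD, LA, ON, QR, FZ
Reachable nodes: 16 of 20 total.

16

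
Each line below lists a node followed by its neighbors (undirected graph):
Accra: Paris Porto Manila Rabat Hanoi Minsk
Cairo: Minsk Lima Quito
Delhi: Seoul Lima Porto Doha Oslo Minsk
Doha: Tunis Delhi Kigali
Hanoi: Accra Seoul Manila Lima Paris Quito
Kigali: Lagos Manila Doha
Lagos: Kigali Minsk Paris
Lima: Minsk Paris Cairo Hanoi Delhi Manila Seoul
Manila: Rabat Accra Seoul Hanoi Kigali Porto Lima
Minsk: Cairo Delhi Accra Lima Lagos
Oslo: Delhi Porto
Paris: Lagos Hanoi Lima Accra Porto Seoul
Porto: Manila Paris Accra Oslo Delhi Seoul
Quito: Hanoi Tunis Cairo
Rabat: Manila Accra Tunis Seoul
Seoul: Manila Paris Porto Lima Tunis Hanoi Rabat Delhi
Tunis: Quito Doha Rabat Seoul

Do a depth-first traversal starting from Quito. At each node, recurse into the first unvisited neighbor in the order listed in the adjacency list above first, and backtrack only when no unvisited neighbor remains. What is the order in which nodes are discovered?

Visit Quito
Quito → Hanoi
Hanoi → Accra
Accra → Paris
Paris → Lagos
Lagos → Kigali
Kigali → Manila
Manila → Rabat
Rabat → Tunis
Tunis → Doha
Doha → Delhi
Delhi → Seoul
Seoul → Porto
Porto → Oslo
Seoul → Lima
Lima → Minsk
Minsk → Cairo

Quito, Hanoi, Accra, Paris, Lagos, Kigali, Manila, Rabat, Tunis, Doha, Delhi, Seoul, Porto, Oslo, Lima, Minsk, Cairo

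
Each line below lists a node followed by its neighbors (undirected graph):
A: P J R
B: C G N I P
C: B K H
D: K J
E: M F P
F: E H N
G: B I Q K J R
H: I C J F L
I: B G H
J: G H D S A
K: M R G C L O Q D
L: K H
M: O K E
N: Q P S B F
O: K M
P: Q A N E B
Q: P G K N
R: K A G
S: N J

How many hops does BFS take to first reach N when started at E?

2

Level 0: E
Level 1: F, M, P
Level 2: A, B, H, K, N, O, Q
Level 3: C, D, G, I, J, L, R, S
N first appears at level 2.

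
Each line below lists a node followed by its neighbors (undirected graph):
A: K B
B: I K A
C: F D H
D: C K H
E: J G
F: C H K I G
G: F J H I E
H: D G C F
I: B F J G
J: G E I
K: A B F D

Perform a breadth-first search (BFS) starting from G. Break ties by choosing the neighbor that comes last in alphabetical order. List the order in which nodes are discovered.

Visit G; enqueue J, I, H, F, E → queue [J, I, H, F, E]
Visit J → queue [I, H, F, E]
Visit I; enqueue B → queue [H, F, E, B]
Visit H; enqueue D, C → queue [F, E, B, D, C]
Visit F; enqueue K → queue [E, B, D, C, K]
Visit E → queue [B, D, C, K]
Visit B; enqueue A → queue [D, C, K, A]
Visit D → queue [C, K, A]
Visit C → queue [K, A]
Visit K → queue [A]
Visit A → queue []

G, J, I, H, F, E, B, D, C, K, A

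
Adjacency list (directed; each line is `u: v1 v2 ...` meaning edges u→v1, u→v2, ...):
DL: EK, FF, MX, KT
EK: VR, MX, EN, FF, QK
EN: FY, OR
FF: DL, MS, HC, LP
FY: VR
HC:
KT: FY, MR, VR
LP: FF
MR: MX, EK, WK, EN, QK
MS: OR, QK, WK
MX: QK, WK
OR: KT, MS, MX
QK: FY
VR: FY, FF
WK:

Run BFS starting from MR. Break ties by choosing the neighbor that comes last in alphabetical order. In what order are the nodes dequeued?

MR → WK → QK → MX → EN → EK → FY → OR → VR → FF → MS → KT → LP → HC → DL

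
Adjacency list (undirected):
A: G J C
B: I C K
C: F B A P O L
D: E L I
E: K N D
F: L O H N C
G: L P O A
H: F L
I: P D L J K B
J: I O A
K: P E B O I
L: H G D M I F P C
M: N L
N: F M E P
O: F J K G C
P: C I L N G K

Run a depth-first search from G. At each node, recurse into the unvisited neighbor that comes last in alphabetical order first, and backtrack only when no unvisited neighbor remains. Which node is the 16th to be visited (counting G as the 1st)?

Visit G
G → P
P → N
N → M
M → L
L → I
I → K
K → O
O → J
J → A
A → C
C → F
F → H
C → B
K → E
E → D

Visit order: G, P, N, M, L, I, K, O, J, A, C, F, H, B, E, D

D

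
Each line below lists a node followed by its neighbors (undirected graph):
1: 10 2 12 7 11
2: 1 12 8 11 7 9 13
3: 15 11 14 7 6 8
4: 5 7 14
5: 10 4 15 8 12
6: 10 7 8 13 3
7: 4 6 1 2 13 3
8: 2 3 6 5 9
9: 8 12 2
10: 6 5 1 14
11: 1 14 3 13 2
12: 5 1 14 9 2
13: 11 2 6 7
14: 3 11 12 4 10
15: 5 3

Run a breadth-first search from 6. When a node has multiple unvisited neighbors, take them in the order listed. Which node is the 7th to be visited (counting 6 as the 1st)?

Visit 6; enqueue 10, 7, 8, 13, 3 → queue [10, 7, 8, 13, 3]
Visit 10; enqueue 5, 1, 14 → queue [7, 8, 13, 3, 5, 1, 14]
Visit 7; enqueue 4, 2 → queue [8, 13, 3, 5, 1, 14, 4, 2]
Visit 8; enqueue 9 → queue [13, 3, 5, 1, 14, 4, 2, 9]
Visit 13; enqueue 11 → queue [3, 5, 1, 14, 4, 2, 9, 11]
Visit 3; enqueue 15 → queue [5, 1, 14, 4, 2, 9, 11, 15]
Visit 5; enqueue 12 → queue [1, 14, 4, 2, 9, 11, 15, 12]
Visit 1 → queue [14, 4, 2, 9, 11, 15, 12]
Visit 14 → queue [4, 2, 9, 11, 15, 12]
Visit 4 → queue [2, 9, 11, 15, 12]
Visit 2 → queue [9, 11, 15, 12]
Visit 9 → queue [11, 15, 12]
Visit 11 → queue [15, 12]
Visit 15 → queue [12]
Visit 12 → queue []

Visit order: 6, 10, 7, 8, 13, 3, 5, 1, 14, 4, 2, 9, 11, 15, 12

5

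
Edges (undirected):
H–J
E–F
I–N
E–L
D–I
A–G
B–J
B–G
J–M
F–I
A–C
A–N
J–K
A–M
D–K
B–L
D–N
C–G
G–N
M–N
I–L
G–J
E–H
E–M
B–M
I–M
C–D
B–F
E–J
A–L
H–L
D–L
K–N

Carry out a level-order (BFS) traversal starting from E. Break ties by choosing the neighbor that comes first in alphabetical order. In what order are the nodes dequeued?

E -> F -> H -> J -> L -> M -> B -> I -> G -> K -> A -> D -> N -> C

Visit E; enqueue F, H, J, L, M → queue [F, H, J, L, M]
Visit F; enqueue B, I → queue [H, J, L, M, B, I]
Visit H → queue [J, L, M, B, I]
Visit J; enqueue G, K → queue [L, M, B, I, G, K]
Visit L; enqueue A, D → queue [M, B, I, G, K, A, D]
Visit M; enqueue N → queue [B, I, G, K, A, D, N]
Visit B → queue [I, G, K, A, D, N]
Visit I → queue [G, K, A, D, N]
Visit G; enqueue C → queue [K, A, D, N, C]
Visit K → queue [A, D, N, C]
Visit A → queue [D, N, C]
Visit D → queue [N, C]
Visit N → queue [C]
Visit C → queue []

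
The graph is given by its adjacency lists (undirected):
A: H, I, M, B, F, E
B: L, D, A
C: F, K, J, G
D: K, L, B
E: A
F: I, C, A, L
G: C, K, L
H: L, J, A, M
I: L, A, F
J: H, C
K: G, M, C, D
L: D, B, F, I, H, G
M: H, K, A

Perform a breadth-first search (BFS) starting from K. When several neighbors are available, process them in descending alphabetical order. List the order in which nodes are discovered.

Visit K; enqueue M, G, D, C → queue [M, G, D, C]
Visit M; enqueue H, A → queue [G, D, C, H, A]
Visit G; enqueue L → queue [D, C, H, A, L]
Visit D; enqueue B → queue [C, H, A, L, B]
Visit C; enqueue J, F → queue [H, A, L, B, J, F]
Visit H → queue [A, L, B, J, F]
Visit A; enqueue I, E → queue [L, B, J, F, I, E]
Visit L → queue [B, J, F, I, E]
Visit B → queue [J, F, I, E]
Visit J → queue [F, I, E]
Visit F → queue [I, E]
Visit I → queue [E]
Visit E → queue []

K, M, G, D, C, H, A, L, B, J, F, I, E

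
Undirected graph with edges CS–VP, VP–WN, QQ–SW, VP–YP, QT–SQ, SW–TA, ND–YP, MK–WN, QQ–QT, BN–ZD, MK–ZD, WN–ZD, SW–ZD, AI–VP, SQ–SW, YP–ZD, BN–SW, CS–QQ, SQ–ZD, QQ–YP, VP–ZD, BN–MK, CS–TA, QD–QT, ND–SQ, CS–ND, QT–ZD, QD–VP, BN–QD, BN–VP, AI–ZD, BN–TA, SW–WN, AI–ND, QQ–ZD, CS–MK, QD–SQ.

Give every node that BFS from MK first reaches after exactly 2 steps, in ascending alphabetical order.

Level 0: MK
Level 1: BN, CS, WN, ZD
Level 2: AI, ND, QD, QQ, QT, SQ, SW, TA, VP, YP

AI, ND, QD, QQ, QT, SQ, SW, TA, VP, YP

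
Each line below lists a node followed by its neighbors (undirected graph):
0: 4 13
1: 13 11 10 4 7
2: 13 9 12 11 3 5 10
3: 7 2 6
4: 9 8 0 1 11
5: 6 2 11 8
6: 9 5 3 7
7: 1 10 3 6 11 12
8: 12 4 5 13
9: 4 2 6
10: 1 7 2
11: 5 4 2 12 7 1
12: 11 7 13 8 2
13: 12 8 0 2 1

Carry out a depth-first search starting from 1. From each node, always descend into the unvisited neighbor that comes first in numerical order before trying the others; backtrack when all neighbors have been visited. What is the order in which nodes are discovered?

1 4 0 13 2 3 6 5 8 12 7 10 11 9

Visit 1
1 → 4
4 → 0
0 → 13
13 → 2
2 → 3
3 → 6
6 → 5
5 → 8
8 → 12
12 → 7
7 → 10
7 → 11
6 → 9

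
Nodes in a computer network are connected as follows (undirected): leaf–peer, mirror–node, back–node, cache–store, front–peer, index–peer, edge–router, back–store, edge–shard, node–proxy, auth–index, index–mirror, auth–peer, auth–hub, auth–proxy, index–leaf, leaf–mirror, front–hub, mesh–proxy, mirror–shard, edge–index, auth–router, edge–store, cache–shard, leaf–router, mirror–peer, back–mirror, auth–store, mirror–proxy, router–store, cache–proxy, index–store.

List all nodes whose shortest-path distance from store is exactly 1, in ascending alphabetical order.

Level 0: store
Level 1: auth, back, cache, edge, index, router
Level 2: hub, leaf, mirror, node, peer, proxy, shard
Level 3: front, mesh

auth, back, cache, edge, index, router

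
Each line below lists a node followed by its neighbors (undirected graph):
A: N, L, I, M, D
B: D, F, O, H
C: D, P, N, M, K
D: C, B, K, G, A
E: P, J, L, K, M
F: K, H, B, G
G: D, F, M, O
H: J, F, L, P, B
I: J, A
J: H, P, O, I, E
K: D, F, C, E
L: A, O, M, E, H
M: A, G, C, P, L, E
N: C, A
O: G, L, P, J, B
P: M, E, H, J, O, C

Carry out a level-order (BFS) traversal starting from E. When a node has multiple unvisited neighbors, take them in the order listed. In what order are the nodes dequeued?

E → P → J → L → K → M → H → O → C → I → A → D → F → G → B → N

Visit E; enqueue P, J, L, K, M → queue [P, J, L, K, M]
Visit P; enqueue H, O, C → queue [J, L, K, M, H, O, C]
Visit J; enqueue I → queue [L, K, M, H, O, C, I]
Visit L; enqueue A → queue [K, M, H, O, C, I, A]
Visit K; enqueue D, F → queue [M, H, O, C, I, A, D, F]
Visit M; enqueue G → queue [H, O, C, I, A, D, F, G]
Visit H; enqueue B → queue [O, C, I, A, D, F, G, B]
Visit O → queue [C, I, A, D, F, G, B]
Visit C; enqueue N → queue [I, A, D, F, G, B, N]
Visit I → queue [A, D, F, G, B, N]
Visit A → queue [D, F, G, B, N]
Visit D → queue [F, G, B, N]
Visit F → queue [G, B, N]
Visit G → queue [B, N]
Visit B → queue [N]
Visit N → queue []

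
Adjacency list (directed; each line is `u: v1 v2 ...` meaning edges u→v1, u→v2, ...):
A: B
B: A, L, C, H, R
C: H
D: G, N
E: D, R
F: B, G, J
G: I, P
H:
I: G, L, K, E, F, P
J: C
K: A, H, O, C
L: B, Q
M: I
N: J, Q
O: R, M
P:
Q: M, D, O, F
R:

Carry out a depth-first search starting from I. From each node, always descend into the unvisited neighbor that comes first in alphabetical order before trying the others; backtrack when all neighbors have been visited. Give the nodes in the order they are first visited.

Visit I
I → E
E → D
D → G
G → P
D → N
N → J
J → C
C → H
N → Q
Q → F
F → B
B → A
B → L
B → R
Q → M
Q → O
I → K

I → E → D → G → P → N → J → C → H → Q → F → B → A → L → R → M → O → K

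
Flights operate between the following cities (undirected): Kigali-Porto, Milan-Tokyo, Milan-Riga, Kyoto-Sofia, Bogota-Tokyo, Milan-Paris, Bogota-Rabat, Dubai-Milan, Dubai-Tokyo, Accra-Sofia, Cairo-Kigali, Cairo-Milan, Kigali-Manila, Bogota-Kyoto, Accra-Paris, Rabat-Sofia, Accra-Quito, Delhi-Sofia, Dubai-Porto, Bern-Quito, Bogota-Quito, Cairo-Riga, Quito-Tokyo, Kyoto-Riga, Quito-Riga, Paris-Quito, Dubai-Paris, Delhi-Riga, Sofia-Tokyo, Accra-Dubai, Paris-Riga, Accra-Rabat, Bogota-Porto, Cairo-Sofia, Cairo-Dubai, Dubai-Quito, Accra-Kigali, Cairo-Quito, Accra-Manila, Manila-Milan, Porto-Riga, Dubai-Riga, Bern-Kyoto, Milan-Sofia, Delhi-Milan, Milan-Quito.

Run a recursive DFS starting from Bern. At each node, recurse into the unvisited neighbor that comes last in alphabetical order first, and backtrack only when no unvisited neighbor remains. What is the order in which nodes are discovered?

Visit Bern
Bern → Quito
Quito → Tokyo
Tokyo → Sofia
Sofia → Rabat
Rabat → Bogota
Bogota → Porto
Porto → Riga
Riga → Paris
Paris → Milan
Milan → Manila
Manila → Kigali
Kigali → Cairo
Cairo → Dubai
Dubai → Accra
Milan → Delhi
Riga → Kyoto

Bern -> Quito -> Tokyo -> Sofia -> Rabat -> Bogota -> Porto -> Riga -> Paris -> Milan -> Manila -> Kigali -> Cairo -> Dubai -> Accra -> Delhi -> Kyoto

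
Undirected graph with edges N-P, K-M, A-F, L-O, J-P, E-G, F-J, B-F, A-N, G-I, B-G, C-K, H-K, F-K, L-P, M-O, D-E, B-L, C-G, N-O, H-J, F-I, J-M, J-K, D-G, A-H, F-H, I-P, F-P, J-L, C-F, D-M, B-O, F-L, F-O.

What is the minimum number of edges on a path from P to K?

2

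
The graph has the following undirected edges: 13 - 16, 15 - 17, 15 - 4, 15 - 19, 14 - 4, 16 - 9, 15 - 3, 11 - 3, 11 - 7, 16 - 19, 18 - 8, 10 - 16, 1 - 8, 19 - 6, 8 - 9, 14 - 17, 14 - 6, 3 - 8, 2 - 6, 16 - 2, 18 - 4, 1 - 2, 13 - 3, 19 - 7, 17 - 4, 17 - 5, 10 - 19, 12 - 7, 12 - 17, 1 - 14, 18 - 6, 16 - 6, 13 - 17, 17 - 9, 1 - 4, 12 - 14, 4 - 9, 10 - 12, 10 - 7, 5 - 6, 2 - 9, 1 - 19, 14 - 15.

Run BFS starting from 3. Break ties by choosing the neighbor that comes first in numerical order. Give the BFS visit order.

3 8 11 13 15 1 9 18 7 16 17 4 14 19 2 6 10 12 5

Visit 3; enqueue 8, 11, 13, 15 → queue [8, 11, 13, 15]
Visit 8; enqueue 1, 9, 18 → queue [11, 13, 15, 1, 9, 18]
Visit 11; enqueue 7 → queue [13, 15, 1, 9, 18, 7]
Visit 13; enqueue 16, 17 → queue [15, 1, 9, 18, 7, 16, 17]
Visit 15; enqueue 4, 14, 19 → queue [1, 9, 18, 7, 16, 17, 4, 14, 19]
Visit 1; enqueue 2 → queue [9, 18, 7, 16, 17, 4, 14, 19, 2]
Visit 9 → queue [18, 7, 16, 17, 4, 14, 19, 2]
Visit 18; enqueue 6 → queue [7, 16, 17, 4, 14, 19, 2, 6]
Visit 7; enqueue 10, 12 → queue [16, 17, 4, 14, 19, 2, 6, 10, 12]
Visit 16 → queue [17, 4, 14, 19, 2, 6, 10, 12]
Visit 17; enqueue 5 → queue [4, 14, 19, 2, 6, 10, 12, 5]
Visit 4 → queue [14, 19, 2, 6, 10, 12, 5]
Visit 14 → queue [19, 2, 6, 10, 12, 5]
Visit 19 → queue [2, 6, 10, 12, 5]
Visit 2 → queue [6, 10, 12, 5]
Visit 6 → queue [10, 12, 5]
Visit 10 → queue [12, 5]
Visit 12 → queue [5]
Visit 5 → queue []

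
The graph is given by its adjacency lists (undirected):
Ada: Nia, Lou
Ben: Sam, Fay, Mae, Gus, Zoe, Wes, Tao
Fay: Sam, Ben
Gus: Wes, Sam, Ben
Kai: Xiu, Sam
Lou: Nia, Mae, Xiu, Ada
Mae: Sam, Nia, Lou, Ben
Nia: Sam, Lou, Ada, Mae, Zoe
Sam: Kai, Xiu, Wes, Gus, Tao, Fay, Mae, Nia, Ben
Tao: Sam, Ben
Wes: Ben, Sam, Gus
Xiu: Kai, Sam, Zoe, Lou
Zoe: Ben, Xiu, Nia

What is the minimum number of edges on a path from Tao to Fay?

2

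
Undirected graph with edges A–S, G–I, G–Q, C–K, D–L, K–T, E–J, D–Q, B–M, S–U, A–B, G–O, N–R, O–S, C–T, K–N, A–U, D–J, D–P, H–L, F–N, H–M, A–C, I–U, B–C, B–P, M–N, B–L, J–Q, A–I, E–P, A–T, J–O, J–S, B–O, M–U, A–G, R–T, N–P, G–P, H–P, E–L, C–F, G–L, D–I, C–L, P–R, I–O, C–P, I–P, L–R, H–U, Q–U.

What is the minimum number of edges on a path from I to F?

3

Level 0: I
Level 1: A, D, G, O, P, U
Level 2: B, C, E, H, J, L, M, N, Q, R, S, T
Level 3: F, K
F first appears at level 3.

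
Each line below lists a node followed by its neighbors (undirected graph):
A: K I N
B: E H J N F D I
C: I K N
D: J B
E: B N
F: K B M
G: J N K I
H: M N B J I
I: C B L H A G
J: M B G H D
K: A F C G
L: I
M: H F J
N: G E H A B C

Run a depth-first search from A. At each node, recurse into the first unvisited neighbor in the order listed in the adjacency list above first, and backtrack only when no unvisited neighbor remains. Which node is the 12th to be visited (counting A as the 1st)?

Visit A
A → K
K → F
F → B
B → E
E → N
N → G
G → J
J → M
M → H
H → I
I → C
I → L
J → D

Visit order: A, K, F, B, E, N, G, J, M, H, I, C, L, D

C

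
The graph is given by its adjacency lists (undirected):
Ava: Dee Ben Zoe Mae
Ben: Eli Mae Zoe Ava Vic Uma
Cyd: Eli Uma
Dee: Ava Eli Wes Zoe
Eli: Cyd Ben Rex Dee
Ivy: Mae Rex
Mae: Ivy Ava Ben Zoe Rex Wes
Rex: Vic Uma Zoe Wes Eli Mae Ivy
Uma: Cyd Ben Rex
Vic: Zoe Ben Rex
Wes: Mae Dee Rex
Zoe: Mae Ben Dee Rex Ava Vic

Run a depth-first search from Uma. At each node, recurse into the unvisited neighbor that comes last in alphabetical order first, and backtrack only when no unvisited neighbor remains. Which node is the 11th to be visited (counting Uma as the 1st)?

Ava

Visit Uma
Uma → Rex
Rex → Zoe
Zoe → Vic
Vic → Ben
Ben → Mae
Mae → Wes
Wes → Dee
Dee → Eli
Eli → Cyd
Dee → Ava
Mae → Ivy

Visit order: Uma, Rex, Zoe, Vic, Ben, Mae, Wes, Dee, Eli, Cyd, Ava, Ivy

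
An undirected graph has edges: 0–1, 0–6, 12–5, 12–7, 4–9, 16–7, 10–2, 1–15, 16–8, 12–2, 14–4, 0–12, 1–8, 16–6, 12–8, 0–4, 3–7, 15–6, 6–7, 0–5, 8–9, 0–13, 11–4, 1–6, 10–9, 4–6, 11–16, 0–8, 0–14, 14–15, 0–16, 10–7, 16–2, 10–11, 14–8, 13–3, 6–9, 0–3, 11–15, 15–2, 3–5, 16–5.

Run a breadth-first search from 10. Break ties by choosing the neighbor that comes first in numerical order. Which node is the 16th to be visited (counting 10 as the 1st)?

14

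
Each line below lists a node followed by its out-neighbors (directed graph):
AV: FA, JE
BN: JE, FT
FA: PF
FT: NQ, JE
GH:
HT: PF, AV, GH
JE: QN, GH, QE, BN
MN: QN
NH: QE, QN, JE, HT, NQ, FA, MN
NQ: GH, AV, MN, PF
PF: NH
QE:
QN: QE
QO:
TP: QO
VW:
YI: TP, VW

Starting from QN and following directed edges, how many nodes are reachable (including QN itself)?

2

BFS from QN visits: QN, QE
Reachable nodes: 2 of 17 total.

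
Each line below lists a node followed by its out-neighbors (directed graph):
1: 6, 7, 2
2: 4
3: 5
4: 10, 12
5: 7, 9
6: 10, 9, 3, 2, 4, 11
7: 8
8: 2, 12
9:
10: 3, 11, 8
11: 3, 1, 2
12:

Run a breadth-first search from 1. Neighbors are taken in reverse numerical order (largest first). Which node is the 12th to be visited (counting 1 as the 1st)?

5

Visit 1; enqueue 7, 6, 2 → queue [7, 6, 2]
Visit 7; enqueue 8 → queue [6, 2, 8]
Visit 6; enqueue 11, 10, 9, 4, 3 → queue [2, 8, 11, 10, 9, 4, 3]
Visit 2 → queue [8, 11, 10, 9, 4, 3]
Visit 8; enqueue 12 → queue [11, 10, 9, 4, 3, 12]
Visit 11 → queue [10, 9, 4, 3, 12]
Visit 10 → queue [9, 4, 3, 12]
Visit 9 → queue [4, 3, 12]
Visit 4 → queue [3, 12]
Visit 3; enqueue 5 → queue [12, 5]
Visit 12 → queue [5]
Visit 5 → queue []

Visit order: 1, 7, 6, 2, 8, 11, 10, 9, 4, 3, 12, 5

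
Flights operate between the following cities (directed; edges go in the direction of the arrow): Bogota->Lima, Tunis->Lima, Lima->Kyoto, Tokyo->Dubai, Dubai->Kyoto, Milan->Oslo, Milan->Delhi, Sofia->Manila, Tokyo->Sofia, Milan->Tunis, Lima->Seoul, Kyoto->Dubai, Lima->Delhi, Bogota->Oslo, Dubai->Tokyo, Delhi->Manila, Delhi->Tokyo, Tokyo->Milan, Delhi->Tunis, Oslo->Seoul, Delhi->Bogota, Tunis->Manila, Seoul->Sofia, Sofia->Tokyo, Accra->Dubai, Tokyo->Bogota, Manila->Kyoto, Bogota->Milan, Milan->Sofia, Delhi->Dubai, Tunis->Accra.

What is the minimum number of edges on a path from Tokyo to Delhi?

2

Level 0: Tokyo
Level 1: Bogota, Dubai, Milan, Sofia
Level 2: Delhi, Kyoto, Lima, Manila, Oslo, Tunis
Level 3: Accra, Seoul
Delhi first appears at level 2.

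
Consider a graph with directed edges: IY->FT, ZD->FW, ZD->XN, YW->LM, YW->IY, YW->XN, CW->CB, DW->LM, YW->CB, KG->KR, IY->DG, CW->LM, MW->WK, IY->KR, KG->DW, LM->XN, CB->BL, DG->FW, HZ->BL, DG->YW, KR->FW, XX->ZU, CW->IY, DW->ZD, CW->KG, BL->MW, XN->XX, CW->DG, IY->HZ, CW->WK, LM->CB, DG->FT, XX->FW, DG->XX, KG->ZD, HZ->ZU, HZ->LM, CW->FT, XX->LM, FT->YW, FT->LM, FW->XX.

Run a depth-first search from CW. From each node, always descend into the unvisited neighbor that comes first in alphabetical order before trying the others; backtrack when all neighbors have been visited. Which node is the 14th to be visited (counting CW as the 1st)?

Visit CW
CW → CB
CB → BL
BL → MW
MW → WK
CW → DG
DG → FT
FT → LM
LM → XN
XN → XX
XX → FW
XX → ZU
FT → YW
YW → IY
IY → HZ
IY → KR
CW → KG
KG → DW
DW → ZD

Visit order: CW, CB, BL, MW, WK, DG, FT, LM, XN, XX, FW, ZU, YW, IY, HZ, KR, KG, DW, ZD

IY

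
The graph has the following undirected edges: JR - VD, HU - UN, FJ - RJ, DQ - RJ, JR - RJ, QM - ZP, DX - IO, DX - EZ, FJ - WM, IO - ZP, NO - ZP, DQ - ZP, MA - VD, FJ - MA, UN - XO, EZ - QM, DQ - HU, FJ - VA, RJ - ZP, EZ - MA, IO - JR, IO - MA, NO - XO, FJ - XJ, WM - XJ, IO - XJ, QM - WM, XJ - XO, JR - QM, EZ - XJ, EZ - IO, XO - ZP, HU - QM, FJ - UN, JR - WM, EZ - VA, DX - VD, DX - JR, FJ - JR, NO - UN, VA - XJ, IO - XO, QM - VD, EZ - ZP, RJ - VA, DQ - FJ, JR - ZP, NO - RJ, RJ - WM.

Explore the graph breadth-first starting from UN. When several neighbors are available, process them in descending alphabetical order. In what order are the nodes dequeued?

Visit UN; enqueue XO, NO, HU, FJ → queue [XO, NO, HU, FJ]
Visit XO; enqueue ZP, XJ, IO → queue [NO, HU, FJ, ZP, XJ, IO]
Visit NO; enqueue RJ → queue [HU, FJ, ZP, XJ, IO, RJ]
Visit HU; enqueue QM, DQ → queue [FJ, ZP, XJ, IO, RJ, QM, DQ]
Visit FJ; enqueue WM, VA, MA, JR → queue [ZP, XJ, IO, RJ, QM, DQ, WM, VA, MA, JR]
Visit ZP; enqueue EZ → queue [XJ, IO, RJ, QM, DQ, WM, VA, MA, JR, EZ]
Visit XJ → queue [IO, RJ, QM, DQ, WM, VA, MA, JR, EZ]
Visit IO; enqueue DX → queue [RJ, QM, DQ, WM, VA, MA, JR, EZ, DX]
Visit RJ → queue [QM, DQ, WM, VA, MA, JR, EZ, DX]
Visit QM; enqueue VD → queue [DQ, WM, VA, MA, JR, EZ, DX, VD]
Visit DQ → queue [WM, VA, MA, JR, EZ, DX, VD]
Visit WM → queue [VA, MA, JR, EZ, DX, VD]
Visit VA → queue [MA, JR, EZ, DX, VD]
Visit MA → queue [JR, EZ, DX, VD]
Visit JR → queue [EZ, DX, VD]
Visit EZ → queue [DX, VD]
Visit DX → queue [VD]
Visit VD → queue []

UN -> XO -> NO -> HU -> FJ -> ZP -> XJ -> IO -> RJ -> QM -> DQ -> WM -> VA -> MA -> JR -> EZ -> DX -> VD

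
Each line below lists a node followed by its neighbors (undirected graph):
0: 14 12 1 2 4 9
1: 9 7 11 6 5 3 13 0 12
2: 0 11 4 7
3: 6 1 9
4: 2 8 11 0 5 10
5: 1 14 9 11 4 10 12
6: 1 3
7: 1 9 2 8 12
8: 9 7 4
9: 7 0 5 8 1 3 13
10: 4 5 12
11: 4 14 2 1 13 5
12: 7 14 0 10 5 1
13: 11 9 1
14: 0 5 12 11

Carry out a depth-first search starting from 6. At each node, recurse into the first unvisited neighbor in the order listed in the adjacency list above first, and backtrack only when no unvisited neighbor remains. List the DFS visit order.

6 1 9 7 2 0 14 5 11 4 8 10 12 13 3

Visit 6
6 → 1
1 → 9
9 → 7
7 → 2
2 → 0
0 → 14
14 → 5
5 → 11
11 → 4
4 → 8
4 → 10
10 → 12
11 → 13
9 → 3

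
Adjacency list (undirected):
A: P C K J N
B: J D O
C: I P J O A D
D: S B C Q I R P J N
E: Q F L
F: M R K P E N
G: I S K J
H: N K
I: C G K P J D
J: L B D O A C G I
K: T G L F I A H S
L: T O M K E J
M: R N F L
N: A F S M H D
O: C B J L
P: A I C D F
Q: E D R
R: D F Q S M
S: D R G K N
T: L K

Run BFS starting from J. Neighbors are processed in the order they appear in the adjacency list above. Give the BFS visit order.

J, L, B, D, O, A, C, G, I, T, M, K, E, S, Q, R, P, N, F, H

Visit J; enqueue L, B, D, O, A, C, G, I → queue [L, B, D, O, A, C, G, I]
Visit L; enqueue T, M, K, E → queue [B, D, O, A, C, G, I, T, M, K, E]
Visit B → queue [D, O, A, C, G, I, T, M, K, E]
Visit D; enqueue S, Q, R, P, N → queue [O, A, C, G, I, T, M, K, E, S, Q, R, P, N]
Visit O → queue [A, C, G, I, T, M, K, E, S, Q, R, P, N]
Visit A → queue [C, G, I, T, M, K, E, S, Q, R, P, N]
Visit C → queue [G, I, T, M, K, E, S, Q, R, P, N]
Visit G → queue [I, T, M, K, E, S, Q, R, P, N]
Visit I → queue [T, M, K, E, S, Q, R, P, N]
Visit T → queue [M, K, E, S, Q, R, P, N]
Visit M; enqueue F → queue [K, E, S, Q, R, P, N, F]
Visit K; enqueue H → queue [E, S, Q, R, P, N, F, H]
Visit E → queue [S, Q, R, P, N, F, H]
Visit S → queue [Q, R, P, N, F, H]
Visit Q → queue [R, P, N, F, H]
Visit R → queue [P, N, F, H]
Visit P → queue [N, F, H]
Visit N → queue [F, H]
Visit F → queue [H]
Visit H → queue []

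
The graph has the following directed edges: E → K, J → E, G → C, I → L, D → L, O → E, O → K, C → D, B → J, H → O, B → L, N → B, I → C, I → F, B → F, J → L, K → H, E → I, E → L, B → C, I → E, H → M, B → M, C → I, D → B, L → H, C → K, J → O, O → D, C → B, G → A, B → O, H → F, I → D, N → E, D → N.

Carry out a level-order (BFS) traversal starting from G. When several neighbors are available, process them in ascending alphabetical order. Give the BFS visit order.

Visit G; enqueue A, C → queue [A, C]
Visit A → queue [C]
Visit C; enqueue B, D, I, K → queue [B, D, I, K]
Visit B; enqueue F, J, L, M, O → queue [D, I, K, F, J, L, M, O]
Visit D; enqueue N → queue [I, K, F, J, L, M, O, N]
Visit I; enqueue E → queue [K, F, J, L, M, O, N, E]
Visit K; enqueue H → queue [F, J, L, M, O, N, E, H]
Visit F → queue [J, L, M, O, N, E, H]
Visit J → queue [L, M, O, N, E, H]
Visit L → queue [M, O, N, E, H]
Visit M → queue [O, N, E, H]
Visit O → queue [N, E, H]
Visit N → queue [E, H]
Visit E → queue [H]
Visit H → queue []

G, A, C, B, D, I, K, F, J, L, M, O, N, E, H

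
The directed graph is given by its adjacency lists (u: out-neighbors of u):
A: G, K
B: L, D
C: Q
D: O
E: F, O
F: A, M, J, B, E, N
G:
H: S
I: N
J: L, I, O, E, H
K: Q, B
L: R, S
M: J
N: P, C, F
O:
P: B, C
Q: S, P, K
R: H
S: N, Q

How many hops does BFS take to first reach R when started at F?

3

Level 0: F
Level 1: A, B, E, J, M, N
Level 2: C, D, G, H, I, K, L, O, P
Level 3: Q, R, S
R first appears at level 3.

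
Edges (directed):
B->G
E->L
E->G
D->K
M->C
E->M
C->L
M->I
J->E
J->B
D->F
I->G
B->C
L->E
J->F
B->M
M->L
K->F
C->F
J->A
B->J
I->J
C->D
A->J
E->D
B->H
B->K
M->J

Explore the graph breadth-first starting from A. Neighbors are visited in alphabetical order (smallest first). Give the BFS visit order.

A, J, B, E, F, C, G, H, K, M, D, L, I

Visit A; enqueue J → queue [J]
Visit J; enqueue B, E, F → queue [B, E, F]
Visit B; enqueue C, G, H, K, M → queue [E, F, C, G, H, K, M]
Visit E; enqueue D, L → queue [F, C, G, H, K, M, D, L]
Visit F → queue [C, G, H, K, M, D, L]
Visit C → queue [G, H, K, M, D, L]
Visit G → queue [H, K, M, D, L]
Visit H → queue [K, M, D, L]
Visit K → queue [M, D, L]
Visit M; enqueue I → queue [D, L, I]
Visit D → queue [L, I]
Visit L → queue [I]
Visit I → queue []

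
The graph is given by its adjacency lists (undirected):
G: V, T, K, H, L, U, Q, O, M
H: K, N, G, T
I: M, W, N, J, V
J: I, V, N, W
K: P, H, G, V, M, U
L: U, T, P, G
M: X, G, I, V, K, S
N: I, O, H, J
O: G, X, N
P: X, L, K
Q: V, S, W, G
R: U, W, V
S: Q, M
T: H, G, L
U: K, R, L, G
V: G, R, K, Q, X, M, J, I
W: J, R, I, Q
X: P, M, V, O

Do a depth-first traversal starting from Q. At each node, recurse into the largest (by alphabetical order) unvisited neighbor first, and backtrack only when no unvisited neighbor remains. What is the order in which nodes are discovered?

Visit Q
Q → W
W → R
R → V
V → X
X → P
P → L
L → U
U → K
K → M
M → S
M → I
I → N
N → O
O → G
G → T
T → H
N → J

Q → W → R → V → X → P → L → U → K → M → S → I → N → O → G → T → H → J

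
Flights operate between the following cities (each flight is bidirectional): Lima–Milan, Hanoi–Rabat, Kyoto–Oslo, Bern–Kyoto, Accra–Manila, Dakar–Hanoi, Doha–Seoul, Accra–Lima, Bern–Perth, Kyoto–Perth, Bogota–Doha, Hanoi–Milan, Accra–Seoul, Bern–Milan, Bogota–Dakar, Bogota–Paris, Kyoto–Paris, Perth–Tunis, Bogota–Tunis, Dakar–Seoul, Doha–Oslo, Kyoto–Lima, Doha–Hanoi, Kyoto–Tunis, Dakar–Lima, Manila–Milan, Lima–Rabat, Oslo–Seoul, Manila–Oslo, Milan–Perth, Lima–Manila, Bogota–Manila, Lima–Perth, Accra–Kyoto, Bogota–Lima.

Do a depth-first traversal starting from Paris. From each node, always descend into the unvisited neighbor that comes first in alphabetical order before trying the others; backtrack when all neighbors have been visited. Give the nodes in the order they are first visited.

Paris, Bogota, Dakar, Hanoi, Doha, Oslo, Kyoto, Accra, Lima, Manila, Milan, Bern, Perth, Tunis, Rabat, Seoul

Visit Paris
Paris → Bogota
Bogota → Dakar
Dakar → Hanoi
Hanoi → Doha
Doha → Oslo
Oslo → Kyoto
Kyoto → Accra
Accra → Lima
Lima → Manila
Manila → Milan
Milan → Bern
Bern → Perth
Perth → Tunis
Lima → Rabat
Accra → Seoul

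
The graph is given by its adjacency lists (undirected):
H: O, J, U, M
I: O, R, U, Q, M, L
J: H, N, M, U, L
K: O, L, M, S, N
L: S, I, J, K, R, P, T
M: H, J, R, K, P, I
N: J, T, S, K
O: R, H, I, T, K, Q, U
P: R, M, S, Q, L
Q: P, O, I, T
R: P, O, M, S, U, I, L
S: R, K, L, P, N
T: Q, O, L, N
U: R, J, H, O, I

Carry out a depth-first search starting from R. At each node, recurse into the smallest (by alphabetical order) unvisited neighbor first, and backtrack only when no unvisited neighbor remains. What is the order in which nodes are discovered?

R, I, L, J, H, M, K, N, S, P, Q, O, T, U

Visit R
R → I
I → L
L → J
J → H
H → M
M → K
K → N
N → S
S → P
P → Q
Q → O
O → T
O → U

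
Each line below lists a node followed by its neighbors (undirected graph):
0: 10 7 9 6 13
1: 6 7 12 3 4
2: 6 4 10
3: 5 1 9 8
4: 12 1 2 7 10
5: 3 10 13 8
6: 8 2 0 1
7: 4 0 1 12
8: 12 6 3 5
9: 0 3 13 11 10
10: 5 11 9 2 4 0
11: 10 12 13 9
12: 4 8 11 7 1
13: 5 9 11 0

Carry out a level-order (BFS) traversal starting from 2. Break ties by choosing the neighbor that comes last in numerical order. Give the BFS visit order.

2 -> 10 -> 6 -> 4 -> 11 -> 9 -> 5 -> 0 -> 8 -> 1 -> 12 -> 7 -> 13 -> 3

Visit 2; enqueue 10, 6, 4 → queue [10, 6, 4]
Visit 10; enqueue 11, 9, 5, 0 → queue [6, 4, 11, 9, 5, 0]
Visit 6; enqueue 8, 1 → queue [4, 11, 9, 5, 0, 8, 1]
Visit 4; enqueue 12, 7 → queue [11, 9, 5, 0, 8, 1, 12, 7]
Visit 11; enqueue 13 → queue [9, 5, 0, 8, 1, 12, 7, 13]
Visit 9; enqueue 3 → queue [5, 0, 8, 1, 12, 7, 13, 3]
Visit 5 → queue [0, 8, 1, 12, 7, 13, 3]
Visit 0 → queue [8, 1, 12, 7, 13, 3]
Visit 8 → queue [1, 12, 7, 13, 3]
Visit 1 → queue [12, 7, 13, 3]
Visit 12 → queue [7, 13, 3]
Visit 7 → queue [13, 3]
Visit 13 → queue [3]
Visit 3 → queue []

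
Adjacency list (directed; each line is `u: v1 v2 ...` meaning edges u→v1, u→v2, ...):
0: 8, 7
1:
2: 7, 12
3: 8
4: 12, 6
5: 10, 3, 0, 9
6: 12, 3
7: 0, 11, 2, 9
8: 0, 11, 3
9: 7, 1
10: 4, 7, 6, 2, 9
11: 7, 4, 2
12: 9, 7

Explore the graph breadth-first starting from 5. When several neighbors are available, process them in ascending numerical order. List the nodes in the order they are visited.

5 -> 0 -> 3 -> 9 -> 10 -> 7 -> 8 -> 1 -> 2 -> 4 -> 6 -> 11 -> 12

Visit 5; enqueue 0, 3, 9, 10 → queue [0, 3, 9, 10]
Visit 0; enqueue 7, 8 → queue [3, 9, 10, 7, 8]
Visit 3 → queue [9, 10, 7, 8]
Visit 9; enqueue 1 → queue [10, 7, 8, 1]
Visit 10; enqueue 2, 4, 6 → queue [7, 8, 1, 2, 4, 6]
Visit 7; enqueue 11 → queue [8, 1, 2, 4, 6, 11]
Visit 8 → queue [1, 2, 4, 6, 11]
Visit 1 → queue [2, 4, 6, 11]
Visit 2; enqueue 12 → queue [4, 6, 11, 12]
Visit 4 → queue [6, 11, 12]
Visit 6 → queue [11, 12]
Visit 11 → queue [12]
Visit 12 → queue []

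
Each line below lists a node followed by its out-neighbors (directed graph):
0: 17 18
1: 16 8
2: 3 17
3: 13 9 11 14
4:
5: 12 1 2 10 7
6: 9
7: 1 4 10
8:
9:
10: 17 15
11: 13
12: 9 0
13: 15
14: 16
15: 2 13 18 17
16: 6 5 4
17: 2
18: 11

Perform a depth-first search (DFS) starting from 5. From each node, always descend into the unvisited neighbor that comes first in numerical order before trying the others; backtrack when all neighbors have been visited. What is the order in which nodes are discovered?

Visit 5
5 → 1
1 → 8
1 → 16
16 → 4
16 → 6
6 → 9
5 → 2
2 → 3
3 → 11
11 → 13
13 → 15
15 → 17
15 → 18
3 → 14
5 → 7
7 → 10
5 → 12
12 → 0

5 -> 1 -> 8 -> 16 -> 4 -> 6 -> 9 -> 2 -> 3 -> 11 -> 13 -> 15 -> 17 -> 18 -> 14 -> 7 -> 10 -> 12 -> 0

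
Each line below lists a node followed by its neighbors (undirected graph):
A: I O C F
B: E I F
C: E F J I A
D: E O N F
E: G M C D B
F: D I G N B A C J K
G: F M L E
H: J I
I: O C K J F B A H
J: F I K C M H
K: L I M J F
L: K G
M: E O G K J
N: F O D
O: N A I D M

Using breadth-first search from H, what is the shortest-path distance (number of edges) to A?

Level 0: H
Level 1: I, J
Level 2: A, B, C, F, K, M, O
Level 3: D, E, G, L, N
A first appears at level 2.

2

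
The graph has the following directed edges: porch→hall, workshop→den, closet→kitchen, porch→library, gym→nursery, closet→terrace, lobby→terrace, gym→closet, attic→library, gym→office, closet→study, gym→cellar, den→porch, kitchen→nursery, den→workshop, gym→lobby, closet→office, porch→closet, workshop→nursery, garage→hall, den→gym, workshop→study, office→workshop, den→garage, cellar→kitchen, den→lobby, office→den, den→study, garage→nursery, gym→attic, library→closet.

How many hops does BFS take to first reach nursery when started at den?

2

Level 0: den
Level 1: garage, gym, lobby, porch, study, workshop
Level 2: attic, cellar, closet, hall, library, nursery, office, terrace
Level 3: kitchen
nursery first appears at level 2.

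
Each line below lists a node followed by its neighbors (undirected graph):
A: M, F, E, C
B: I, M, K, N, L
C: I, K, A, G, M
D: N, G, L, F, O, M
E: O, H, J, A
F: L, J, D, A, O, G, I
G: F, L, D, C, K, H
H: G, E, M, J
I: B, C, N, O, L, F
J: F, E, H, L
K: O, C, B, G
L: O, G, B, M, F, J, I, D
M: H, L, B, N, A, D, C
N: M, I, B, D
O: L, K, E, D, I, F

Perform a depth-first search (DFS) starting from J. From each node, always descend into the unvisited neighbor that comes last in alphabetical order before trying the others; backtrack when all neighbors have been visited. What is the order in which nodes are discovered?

J, L, O, K, G, H, M, N, I, F, D, A, E, C, B

Visit J
J → L
L → O
O → K
K → G
G → H
H → M
M → N
N → I
I → F
F → D
F → A
A → E
A → C
I → B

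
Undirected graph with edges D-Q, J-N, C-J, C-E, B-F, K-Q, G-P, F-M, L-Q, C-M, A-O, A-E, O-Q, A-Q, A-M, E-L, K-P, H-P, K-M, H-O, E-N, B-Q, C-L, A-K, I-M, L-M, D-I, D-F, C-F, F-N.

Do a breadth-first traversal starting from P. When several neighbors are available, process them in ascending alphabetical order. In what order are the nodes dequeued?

Visit P; enqueue G, H, K → queue [G, H, K]
Visit G → queue [H, K]
Visit H; enqueue O → queue [K, O]
Visit K; enqueue A, M, Q → queue [O, A, M, Q]
Visit O → queue [A, M, Q]
Visit A; enqueue E → queue [M, Q, E]
Visit M; enqueue C, F, I, L → queue [Q, E, C, F, I, L]
Visit Q; enqueue B, D → queue [E, C, F, I, L, B, D]
Visit E; enqueue N → queue [C, F, I, L, B, D, N]
Visit C; enqueue J → queue [F, I, L, B, D, N, J]
Visit F → queue [I, L, B, D, N, J]
Visit I → queue [L, B, D, N, J]
Visit L → queue [B, D, N, J]
Visit B → queue [D, N, J]
Visit D → queue [N, J]
Visit N → queue [J]
Visit J → queue []

P -> G -> H -> K -> O -> A -> M -> Q -> E -> C -> F -> I -> L -> B -> D -> N -> J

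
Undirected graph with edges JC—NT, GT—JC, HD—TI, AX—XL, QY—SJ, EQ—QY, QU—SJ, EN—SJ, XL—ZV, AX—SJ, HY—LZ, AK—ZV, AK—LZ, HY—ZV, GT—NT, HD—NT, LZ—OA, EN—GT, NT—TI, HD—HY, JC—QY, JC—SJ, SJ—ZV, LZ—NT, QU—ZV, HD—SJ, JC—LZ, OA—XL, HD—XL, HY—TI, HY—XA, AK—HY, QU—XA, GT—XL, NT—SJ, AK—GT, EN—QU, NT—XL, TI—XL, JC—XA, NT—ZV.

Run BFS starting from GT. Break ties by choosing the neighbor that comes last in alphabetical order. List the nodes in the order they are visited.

GT XL NT JC EN AK ZV TI OA HD AX SJ LZ XA QY QU HY EQ

Visit GT; enqueue XL, NT, JC, EN, AK → queue [XL, NT, JC, EN, AK]
Visit XL; enqueue ZV, TI, OA, HD, AX → queue [NT, JC, EN, AK, ZV, TI, OA, HD, AX]
Visit NT; enqueue SJ, LZ → queue [JC, EN, AK, ZV, TI, OA, HD, AX, SJ, LZ]
Visit JC; enqueue XA, QY → queue [EN, AK, ZV, TI, OA, HD, AX, SJ, LZ, XA, QY]
Visit EN; enqueue QU → queue [AK, ZV, TI, OA, HD, AX, SJ, LZ, XA, QY, QU]
Visit AK; enqueue HY → queue [ZV, TI, OA, HD, AX, SJ, LZ, XA, QY, QU, HY]
Visit ZV → queue [TI, OA, HD, AX, SJ, LZ, XA, QY, QU, HY]
Visit TI → queue [OA, HD, AX, SJ, LZ, XA, QY, QU, HY]
Visit OA → queue [HD, AX, SJ, LZ, XA, QY, QU, HY]
Visit HD → queue [AX, SJ, LZ, XA, QY, QU, HY]
Visit AX → queue [SJ, LZ, XA, QY, QU, HY]
Visit SJ → queue [LZ, XA, QY, QU, HY]
Visit LZ → queue [XA, QY, QU, HY]
Visit XA → queue [QY, QU, HY]
Visit QY; enqueue EQ → queue [QU, HY, EQ]
Visit QU → queue [HY, EQ]
Visit HY → queue [EQ]
Visit EQ → queue []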